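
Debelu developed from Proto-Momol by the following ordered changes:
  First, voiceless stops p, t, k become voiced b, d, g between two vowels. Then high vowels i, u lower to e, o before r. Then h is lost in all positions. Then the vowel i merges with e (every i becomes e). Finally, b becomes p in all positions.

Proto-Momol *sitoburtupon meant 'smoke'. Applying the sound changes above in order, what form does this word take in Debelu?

Debelu: *sitoburtupon > sidoburtubon > sidobortubon > sedobortubon > sedoportupon  (by intervocalic voicing, pre-rhotic lowering, vowel merger, unconditioned shift)

sedoportupon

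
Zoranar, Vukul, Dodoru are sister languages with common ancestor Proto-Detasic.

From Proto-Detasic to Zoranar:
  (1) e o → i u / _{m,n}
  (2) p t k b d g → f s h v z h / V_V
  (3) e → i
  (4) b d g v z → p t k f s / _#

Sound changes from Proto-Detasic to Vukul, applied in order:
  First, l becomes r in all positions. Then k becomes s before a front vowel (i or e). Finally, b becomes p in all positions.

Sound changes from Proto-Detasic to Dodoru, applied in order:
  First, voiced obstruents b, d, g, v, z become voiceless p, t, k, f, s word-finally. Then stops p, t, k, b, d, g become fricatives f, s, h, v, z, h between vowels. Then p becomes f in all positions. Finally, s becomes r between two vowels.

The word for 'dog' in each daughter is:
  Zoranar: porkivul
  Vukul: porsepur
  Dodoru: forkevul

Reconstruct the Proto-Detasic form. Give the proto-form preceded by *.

*porkebul

Position 1: Zoranar has p, Vukul has p, Dodoru has f. Taking the neighbouring segments as reconstructed: Zoranar p can only go back to *p; Vukul p could go back to *p or *b; Dodoru f could go back to *p or *f — the one source consistent with every daughter is *p.
Position 4: Zoranar has k, Vukul has s, Dodoru has k. Taking the neighbouring segments as reconstructed: Zoranar k can only go back to *k; Vukul s could go back to *k or *s; Dodoru k can only go back to *k — the one source consistent with every daughter is *k.
Position 8: Zoranar has l, Vukul has r, Dodoru has l. Zoranar preserves l here (none of its changes turn any other segment into l), so the proto-segment is *l.
Verify the candidate proto-form against each daughter:
Zoranar: *porkebul
  porkebul (rule 1 does not apply)
  porkebul → porkevul   [intervocalic lenition]
  porkevul → porkivul   [vowel merger]
  porkivul (rule 4 does not apply)
  giving Zoranar porkivul.
Vukul: *porkebul
  porkebul → porkebur   [unconditioned shift]
  porkebur → porsebur   [palatalisation]
  porsebur → porsepur   [unconditioned shift]
  giving Vukul porsepur.
Dodoru: *porkebul > porkevul > forkevul  (by intervocalic lenition, unconditioned shift)
No other proto-form is consistent with every reflex, so the reconstruction is *porkebul.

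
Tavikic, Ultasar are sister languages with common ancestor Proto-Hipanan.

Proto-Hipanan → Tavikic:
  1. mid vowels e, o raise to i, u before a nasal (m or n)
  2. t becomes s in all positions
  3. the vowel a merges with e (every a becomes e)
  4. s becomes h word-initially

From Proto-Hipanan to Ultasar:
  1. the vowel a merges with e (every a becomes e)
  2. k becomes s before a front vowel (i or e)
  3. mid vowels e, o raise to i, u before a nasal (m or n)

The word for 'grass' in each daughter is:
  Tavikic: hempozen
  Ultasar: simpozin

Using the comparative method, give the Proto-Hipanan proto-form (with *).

*sampozan

Position 2: Tavikic has e, Ultasar has i. Taking the neighbouring segments as reconstructed: Tavikic e can only go back to *a; Ultasar i could go back to *a or *e or *i — the one source consistent with every daughter is *a.
Position 7: Tavikic has e, Ultasar has i. Taking the neighbouring segments as reconstructed: Tavikic e can only go back to *a; Ultasar i could go back to *a or *e or *i — the one source consistent with every daughter is *a.
Verify the candidate proto-form against each daughter:
Tavikic: *sampozan
  sampozan (rule 1 does not apply)
  sampozan (rule 2 does not apply)
  sampozan → sempozen   [vowel merger]
  sempozen → hempozen   [debuccalisation]
  giving Tavikic hempozen.
Ultasar: *sampozan
  sampozan → sempozen   [vowel merger]
  sempozen (rule 2 does not apply)
  sempozen → simpozin   [pre-nasal raising]
  giving Ultasar simpozin.
No other proto-form is consistent with every reflex, so the reconstruction is *sampozan.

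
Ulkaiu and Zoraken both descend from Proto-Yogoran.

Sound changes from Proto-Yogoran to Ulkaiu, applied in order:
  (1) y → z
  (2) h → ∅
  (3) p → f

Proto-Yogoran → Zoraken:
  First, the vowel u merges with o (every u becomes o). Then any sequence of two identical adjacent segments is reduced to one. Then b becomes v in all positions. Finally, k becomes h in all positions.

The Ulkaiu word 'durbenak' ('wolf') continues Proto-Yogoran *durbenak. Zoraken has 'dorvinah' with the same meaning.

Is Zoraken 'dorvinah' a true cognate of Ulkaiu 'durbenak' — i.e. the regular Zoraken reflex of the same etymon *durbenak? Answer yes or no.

Derive the expected Zoraken reflex of *durbenak:
Zoraken: *durbenak > dorbenak > dorvenak > dorvenah  (by vowel merger, unconditioned shift, unconditioned shift)
The regular Zoraken reflex would be 'dorvenah', but the attested form is 'dorvinah'. The correspondence is irregular, so they are not cognates (the Zoraken form has a different source).

no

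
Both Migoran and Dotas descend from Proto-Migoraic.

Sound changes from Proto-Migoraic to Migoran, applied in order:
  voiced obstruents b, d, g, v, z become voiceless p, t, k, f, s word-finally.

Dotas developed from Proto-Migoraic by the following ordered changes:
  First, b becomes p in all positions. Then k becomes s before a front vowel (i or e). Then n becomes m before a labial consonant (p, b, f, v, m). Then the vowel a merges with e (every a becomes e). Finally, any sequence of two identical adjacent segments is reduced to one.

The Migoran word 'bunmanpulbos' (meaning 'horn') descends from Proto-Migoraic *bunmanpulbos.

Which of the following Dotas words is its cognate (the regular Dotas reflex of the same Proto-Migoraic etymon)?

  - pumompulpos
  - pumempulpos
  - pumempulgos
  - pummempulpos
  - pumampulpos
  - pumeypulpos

Dotas: *bunmanpulbos > punmanpulpos > pummampulpos > pummempulpos > pumempulpos  (by unconditioned shift, nasal place assimilation, vowel merger, degemination)
The other candidates each miss or misapply at least one Dotas change.

pumempulpos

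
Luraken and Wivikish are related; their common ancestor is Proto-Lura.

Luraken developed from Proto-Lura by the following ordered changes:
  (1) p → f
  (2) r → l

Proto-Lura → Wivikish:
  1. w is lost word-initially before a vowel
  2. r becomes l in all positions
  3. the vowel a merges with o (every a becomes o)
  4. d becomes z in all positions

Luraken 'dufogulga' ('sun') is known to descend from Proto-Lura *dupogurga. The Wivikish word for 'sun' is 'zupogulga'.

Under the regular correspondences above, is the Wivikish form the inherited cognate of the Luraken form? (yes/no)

no

Derive the expected Wivikish reflex of *dupogurga:
Wivikish: *dupogurga > dupogulga > dupogulgo > zupogulgo  (by unconditioned shift, vowel merger, unconditioned shift)
The regular Wivikish reflex would be 'zupogulgo', but the attested form is 'zupogulga'. The correspondence is irregular, so they are not cognates (the Wivikish form has a different source).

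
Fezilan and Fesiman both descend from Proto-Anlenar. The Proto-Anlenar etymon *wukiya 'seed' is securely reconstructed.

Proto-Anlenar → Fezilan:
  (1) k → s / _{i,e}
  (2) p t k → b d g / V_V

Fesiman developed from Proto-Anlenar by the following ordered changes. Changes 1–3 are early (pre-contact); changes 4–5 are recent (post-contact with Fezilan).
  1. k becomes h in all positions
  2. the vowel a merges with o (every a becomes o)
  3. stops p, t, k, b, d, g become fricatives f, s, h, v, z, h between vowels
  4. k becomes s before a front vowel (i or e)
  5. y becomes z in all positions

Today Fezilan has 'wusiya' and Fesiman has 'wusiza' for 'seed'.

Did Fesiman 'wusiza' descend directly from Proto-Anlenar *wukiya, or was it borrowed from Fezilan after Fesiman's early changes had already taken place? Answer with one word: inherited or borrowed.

borrowed

If inherited, *wukiya would pass through all of Fesiman's changes:
Fesiman: *wukiya > wuhiya > wuhiyo > wuhizo  (by unconditioned shift, vowel merger, unconditioned shift)
If borrowed from Fezilan 'wusiya' after the early changes, it would undergo only the recent ones:
  rule 4 (palatalisation): no change (wusiya)
  rule 5 (unconditioned shift): wusiya → wusiza
  ⇒ as a loan: wusiza
Fesiman 'wusiza' matches the loan outcome 'wusiza', not the inherited 'wuhizo' — it skipped the early Fesiman changes, so it was borrowed from Fezilan.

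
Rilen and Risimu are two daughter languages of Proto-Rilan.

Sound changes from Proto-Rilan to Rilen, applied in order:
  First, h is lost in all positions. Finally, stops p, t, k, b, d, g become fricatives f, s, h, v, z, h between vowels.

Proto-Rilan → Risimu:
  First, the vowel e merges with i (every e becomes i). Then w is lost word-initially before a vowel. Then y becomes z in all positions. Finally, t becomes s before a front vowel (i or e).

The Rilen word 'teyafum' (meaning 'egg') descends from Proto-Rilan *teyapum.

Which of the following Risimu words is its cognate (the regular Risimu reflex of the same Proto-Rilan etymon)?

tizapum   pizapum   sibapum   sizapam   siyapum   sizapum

Risimu: start from *teyapum.
  rule 1 (vowel merger): teyapum → tiyapum
  rule 2: no change — tiyapum
  rule 3 (unconditioned shift): tiyapum → tizapum
  rule 4 (palatalisation): tizapum → sizapum
  ⇒ Risimu sizapum

sizapum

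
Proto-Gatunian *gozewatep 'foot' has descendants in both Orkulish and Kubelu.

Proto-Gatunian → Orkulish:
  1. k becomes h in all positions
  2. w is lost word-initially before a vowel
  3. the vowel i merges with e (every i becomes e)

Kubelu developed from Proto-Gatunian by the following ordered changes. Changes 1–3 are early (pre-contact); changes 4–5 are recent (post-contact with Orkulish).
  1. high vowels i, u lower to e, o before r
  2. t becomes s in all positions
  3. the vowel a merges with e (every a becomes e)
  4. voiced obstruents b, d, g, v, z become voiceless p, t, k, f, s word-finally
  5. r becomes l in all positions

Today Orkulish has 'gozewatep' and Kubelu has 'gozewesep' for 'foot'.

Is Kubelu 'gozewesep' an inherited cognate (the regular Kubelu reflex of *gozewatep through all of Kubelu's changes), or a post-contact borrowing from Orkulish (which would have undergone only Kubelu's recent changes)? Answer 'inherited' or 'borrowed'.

inherited

If inherited, *gozewatep would pass through all of Kubelu's changes:
Kubelu: *gozewatep
  gozewatep (rule 1 does not apply)
  gozewatep → gozewasep   [unconditioned shift]
  gozewasep → gozewesep   [vowel merger]
  gozewesep (rule 4 does not apply)
  gozewesep (rule 5 does not apply)
  giving Kubelu gozewesep.
If borrowed from Orkulish 'gozewatep' after the early changes, it would undergo only the recent ones:
  rule 4 (final devoicing): no change (gozewatep)
  rule 5 (unconditioned shift): no change (gozewatep)
  ⇒ as a loan: gozewatep
Kubelu 'gozewesep' matches the inherited outcome exactly, so it is an inherited cognate, not a loan.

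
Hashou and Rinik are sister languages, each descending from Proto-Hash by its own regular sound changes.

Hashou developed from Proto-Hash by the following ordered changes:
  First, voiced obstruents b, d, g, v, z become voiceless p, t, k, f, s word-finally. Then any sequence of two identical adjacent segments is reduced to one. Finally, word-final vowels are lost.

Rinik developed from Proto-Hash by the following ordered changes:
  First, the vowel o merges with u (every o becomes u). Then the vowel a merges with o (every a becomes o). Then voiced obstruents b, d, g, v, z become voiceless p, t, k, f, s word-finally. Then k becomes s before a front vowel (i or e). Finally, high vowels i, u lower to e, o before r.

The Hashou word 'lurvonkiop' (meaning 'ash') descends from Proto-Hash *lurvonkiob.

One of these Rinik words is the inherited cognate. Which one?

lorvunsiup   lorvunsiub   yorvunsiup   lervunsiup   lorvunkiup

lorvunsiup

Rinik: start from *lurvonkiob.
  rule 1 (vowel merger): lurvonkiob → lurvunkiub
  rule 2: no change — lurvunkiub
  rule 3 (final devoicing): lurvunkiub → lurvunkiup
  rule 4 (palatalisation): lurvunkiup → lurvunsiup
  rule 5 (pre-rhotic lowering): lurvunsiup → lorvunsiup
  ⇒ Rinik lorvunsiup
Among the options, 'lorvunsiup' alone shows every Rinik change applied in order.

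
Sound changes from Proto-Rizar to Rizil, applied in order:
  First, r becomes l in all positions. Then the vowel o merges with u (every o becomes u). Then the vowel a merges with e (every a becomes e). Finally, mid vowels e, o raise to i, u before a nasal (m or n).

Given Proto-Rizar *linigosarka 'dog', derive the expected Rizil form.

Rizil: *linigosarka
  linigosarka → linigosalka   [unconditioned shift]
  linigosalka → linigusalka   [vowel merger]
  linigusalka → liniguselke   [vowel merger]
  liniguselke (rule 4 does not apply)
  giving Rizil liniguselke.

liniguselke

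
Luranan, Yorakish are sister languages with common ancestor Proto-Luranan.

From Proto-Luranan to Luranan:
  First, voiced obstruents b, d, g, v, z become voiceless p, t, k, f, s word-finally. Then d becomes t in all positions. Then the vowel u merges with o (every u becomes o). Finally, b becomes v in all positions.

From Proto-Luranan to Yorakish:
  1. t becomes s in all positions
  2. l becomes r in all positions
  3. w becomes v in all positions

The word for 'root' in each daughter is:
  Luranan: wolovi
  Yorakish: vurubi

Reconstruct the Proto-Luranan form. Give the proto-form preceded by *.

*wulubi

Position 3: Luranan has l, Yorakish has r. Luranan preserves l here (none of its changes turn any other segment into l), so the proto-segment is *l.
Position 2: Luranan has o, Yorakish has u. Yorakish preserves u here (none of its changes turn any other segment into u), so the proto-segment is *u.
This points to *wulubi. Verify forward in each daughter:
Luranan: start from *wulubi.
  rule 1: no change — wulubi
  rule 2: no change — wulubi
  rule 3 (vowel merger): wulubi → wolobi
  rule 4 (unconditioned shift): wolobi → wolovi
  ⇒ Luranan wolovi
Yorakish: *wulubi > wurubi > vurubi  (by unconditioned shift, unconditioned shift)
*wulubi is the unique common source.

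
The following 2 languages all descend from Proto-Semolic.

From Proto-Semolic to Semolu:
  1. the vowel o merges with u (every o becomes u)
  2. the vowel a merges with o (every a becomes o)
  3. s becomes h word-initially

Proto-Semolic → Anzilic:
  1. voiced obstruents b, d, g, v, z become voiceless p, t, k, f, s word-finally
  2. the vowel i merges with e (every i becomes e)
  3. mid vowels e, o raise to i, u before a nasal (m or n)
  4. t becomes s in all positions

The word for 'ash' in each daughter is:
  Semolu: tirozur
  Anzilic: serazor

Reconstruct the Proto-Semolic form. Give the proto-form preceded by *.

Position 4: Semolu has o, Anzilic has a. Anzilic preserves a here (none of its changes turn any other segment into a), so the proto-segment is *a.
Position 6: Semolu has u, Anzilic has o. Anzilic preserves o here (none of its changes turn any other segment into o), so the proto-segment is *o.
Continuing position by position gives *tirazor; check it forward:
Semolu: *tirazor > tirazur > tirozur  (by vowel merger, vowel merger)
Anzilic: *tirazor
  tirazor (rule 1 does not apply)
  tirazor → terazor   [vowel merger]
  terazor (rule 3 does not apply)
  terazor → serazor   [unconditioned shift]
  giving Anzilic serazor.
Only *tirazor yields all of Semolu tirozur, Anzilic serazor.

*tirazor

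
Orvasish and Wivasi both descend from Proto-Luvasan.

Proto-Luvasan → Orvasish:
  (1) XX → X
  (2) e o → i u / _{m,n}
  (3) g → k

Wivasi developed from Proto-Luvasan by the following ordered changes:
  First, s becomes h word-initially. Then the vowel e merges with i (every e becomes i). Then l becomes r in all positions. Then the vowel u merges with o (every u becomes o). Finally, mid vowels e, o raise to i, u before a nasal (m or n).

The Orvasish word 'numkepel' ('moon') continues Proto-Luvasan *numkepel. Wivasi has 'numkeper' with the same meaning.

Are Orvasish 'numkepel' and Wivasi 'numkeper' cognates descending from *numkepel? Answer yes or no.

no

Derive the expected Wivasi reflex of *numkepel:
Wivasi: *numkepel > numkipil > numkipir > nomkipir > numkipir  (by vowel merger, unconditioned shift, vowel merger, pre-nasal raising)
The regular Wivasi reflex would be 'numkipir', but the attested form is 'numkeper'. The correspondence is irregular, so they are not cognates (the Wivasi form has a different source).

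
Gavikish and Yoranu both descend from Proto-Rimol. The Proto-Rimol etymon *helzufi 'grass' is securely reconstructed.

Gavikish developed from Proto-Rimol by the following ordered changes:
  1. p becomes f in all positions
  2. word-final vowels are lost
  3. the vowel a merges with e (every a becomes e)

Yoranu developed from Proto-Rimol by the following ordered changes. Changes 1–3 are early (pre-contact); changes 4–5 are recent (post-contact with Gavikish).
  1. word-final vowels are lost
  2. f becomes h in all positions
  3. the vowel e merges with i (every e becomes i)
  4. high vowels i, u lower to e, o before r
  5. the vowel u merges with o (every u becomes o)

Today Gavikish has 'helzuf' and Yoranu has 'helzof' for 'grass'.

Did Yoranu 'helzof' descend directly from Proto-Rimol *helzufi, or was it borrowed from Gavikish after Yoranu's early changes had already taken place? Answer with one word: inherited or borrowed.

borrowed

If inherited, *helzufi would pass through all of Yoranu's changes:
Yoranu: *helzufi > helzuf > helzuh > hilzuh > hilzoh  (by apocope, unconditioned shift, vowel merger, vowel merger)
If borrowed from Gavikish 'helzuf' after the early changes, it would undergo only the recent ones:
  rule 4 (pre-rhotic lowering): no change (helzuf)
  rule 5 (vowel merger): helzuf → helzof
  ⇒ as a loan: helzof
Yoranu 'helzof' matches the loan outcome 'helzof', not the inherited 'hilzoh' — it skipped the early Yoranu changes, so it was borrowed from Gavikish.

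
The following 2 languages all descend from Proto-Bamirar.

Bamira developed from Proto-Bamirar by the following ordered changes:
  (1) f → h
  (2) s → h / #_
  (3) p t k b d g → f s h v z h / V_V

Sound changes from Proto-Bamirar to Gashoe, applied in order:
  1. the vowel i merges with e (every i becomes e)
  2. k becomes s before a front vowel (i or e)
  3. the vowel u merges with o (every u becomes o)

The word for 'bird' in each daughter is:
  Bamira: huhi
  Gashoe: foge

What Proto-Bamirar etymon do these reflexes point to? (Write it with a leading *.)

Position 3: Bamira has h, Gashoe has g. Gashoe preserves g here (none of its changes turn any other segment into g), so the proto-segment is *g.
Position 2: Bamira has u, Gashoe has o. Bamira preserves u here (none of its changes turn any other segment into u), so the proto-segment is *u.
Continuing position by position gives *fugi; check it forward:
Bamira: *fugi
  fugi → hugi   [unconditioned shift]
  hugi (rule 2 does not apply)
  hugi → huhi   [intervocalic lenition]
  giving Bamira huhi.
Gashoe: *fugi
  fugi → fuge   [vowel merger]
  fuge (rule 2 does not apply)
  fuge → foge   [vowel merger]
  giving Gashoe foge.
*fugi is the unique common source.

*fugi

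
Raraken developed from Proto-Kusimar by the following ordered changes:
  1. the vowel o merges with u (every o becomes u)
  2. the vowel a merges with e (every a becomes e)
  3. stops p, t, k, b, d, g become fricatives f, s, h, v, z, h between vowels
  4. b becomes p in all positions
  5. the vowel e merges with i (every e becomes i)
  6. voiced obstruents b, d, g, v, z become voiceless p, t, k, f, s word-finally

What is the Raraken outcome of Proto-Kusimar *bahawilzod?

Raraken: start from *bahawilzod.
  rule 1 (vowel merger): bahawilzod → bahawilzud
  rule 2 (vowel merger): bahawilzud → behewilzud
  rule 3: no change — behewilzud
  rule 4 (unconditioned shift): behewilzud → pehewilzud
  rule 5 (vowel merger): pehewilzud → pihiwilzud
  rule 6 (final devoicing): pihiwilzud → pihiwilzut
  ⇒ Raraken pihiwilzut

pihiwilzut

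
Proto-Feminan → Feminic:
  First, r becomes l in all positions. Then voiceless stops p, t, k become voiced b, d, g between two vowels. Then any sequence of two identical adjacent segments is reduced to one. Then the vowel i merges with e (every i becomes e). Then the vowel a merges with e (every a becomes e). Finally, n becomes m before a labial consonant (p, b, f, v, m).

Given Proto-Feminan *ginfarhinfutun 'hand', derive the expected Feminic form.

Feminic: *ginfarhinfutun > ginfalhinfutun > ginfalhinfudun > genfalhenfudun > genfelhenfudun > gemfelhemfudun  (by unconditioned shift, intervocalic voicing, vowel merger, vowel merger, nasal place assimilation)

gemfelhemfudun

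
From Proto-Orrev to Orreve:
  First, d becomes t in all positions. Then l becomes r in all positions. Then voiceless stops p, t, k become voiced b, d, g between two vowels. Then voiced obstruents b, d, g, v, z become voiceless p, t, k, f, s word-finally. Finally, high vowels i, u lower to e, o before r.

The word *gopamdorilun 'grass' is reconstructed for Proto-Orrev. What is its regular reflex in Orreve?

Orreve: start from *gopamdorilun.
  rule 1 (unconditioned shift): gopamdorilun → gopamtorilun
  rule 2 (unconditioned shift): gopamtorilun → gopamtorirun
  rule 3 (intervocalic voicing): gopamtorirun → gobamtorirun
  rule 4: no change — gobamtorirun
  rule 5 (pre-rhotic lowering): gobamtorirun → gobamtorerun
  ⇒ Orreve gobamtorerun

gobamtorerun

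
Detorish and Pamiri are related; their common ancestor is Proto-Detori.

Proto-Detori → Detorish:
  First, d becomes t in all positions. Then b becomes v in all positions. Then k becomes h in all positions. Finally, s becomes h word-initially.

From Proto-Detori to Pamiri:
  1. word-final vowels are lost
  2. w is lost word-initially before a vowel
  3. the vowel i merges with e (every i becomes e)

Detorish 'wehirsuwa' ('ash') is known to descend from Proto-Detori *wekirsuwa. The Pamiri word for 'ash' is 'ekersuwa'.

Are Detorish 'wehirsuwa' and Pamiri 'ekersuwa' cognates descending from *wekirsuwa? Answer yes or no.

no

Derive the expected Pamiri reflex of *wekirsuwa:
Pamiri: start from *wekirsuwa.
  rule 1 (apocope): wekirsuwa → wekirsuw
  rule 2 (glide loss): wekirsuw → ekirsuw
  rule 3 (vowel merger): ekirsuw → ekersuw
  ⇒ Pamiri ekersuw
The regular Pamiri reflex would be 'ekersuw', but the attested form is 'ekersuwa'. The correspondence is irregular, so they are not cognates (the Pamiri form has a different source).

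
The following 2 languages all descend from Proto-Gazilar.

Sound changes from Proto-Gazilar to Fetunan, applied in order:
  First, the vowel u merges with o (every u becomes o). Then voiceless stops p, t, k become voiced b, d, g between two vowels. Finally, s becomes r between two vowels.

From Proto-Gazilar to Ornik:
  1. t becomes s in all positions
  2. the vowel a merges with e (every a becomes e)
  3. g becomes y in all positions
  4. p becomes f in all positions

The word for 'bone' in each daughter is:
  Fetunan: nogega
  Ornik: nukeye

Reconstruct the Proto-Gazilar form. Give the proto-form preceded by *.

Position 2: Fetunan has o, Ornik has u. Ornik preserves u here (none of its changes turn any other segment into u), so the proto-segment is *u.
Position 3: Fetunan has g, Ornik has k. Ornik preserves k here (none of its changes turn any other segment into k), so the proto-segment is *k.
Position 5: Fetunan has g, Ornik has y. Taking the neighbouring segments as reconstructed: Fetunan g could go back to *k or *g; Ornik y could go back to *g or *y — the one source consistent with every daughter is *g.
This points to *nukega. Verify forward in each daughter:
Fetunan: *nukega > nokega > nogega  (by vowel merger, intervocalic voicing)
Ornik: start from *nukega.
  rule 1: no change — nukega
  rule 2 (vowel merger): nukega → nukege
  rule 3 (unconditioned shift): nukege → nukeye
  rule 4: no change — nukeye
  ⇒ Ornik nukeye
No other proto-form is consistent with every reflex, so the reconstruction is *nukega.

*nukega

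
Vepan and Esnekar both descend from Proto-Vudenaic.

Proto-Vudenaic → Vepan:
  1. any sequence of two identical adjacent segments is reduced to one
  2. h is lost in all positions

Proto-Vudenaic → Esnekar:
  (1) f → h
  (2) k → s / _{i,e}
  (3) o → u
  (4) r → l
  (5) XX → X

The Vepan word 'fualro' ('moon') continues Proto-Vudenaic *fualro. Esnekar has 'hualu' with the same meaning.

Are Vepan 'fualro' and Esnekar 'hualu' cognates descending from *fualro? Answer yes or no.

Derive the expected Esnekar reflex of *fualro:
Esnekar: start from *fualro.
  rule 1 (unconditioned shift): fualro → hualro
  rule 2: no change — hualro
  rule 3 (vowel merger): hualro → hualru
  rule 4 (unconditioned shift): hualru → huallu
  rule 5 (degemination): huallu → hualu
  ⇒ Esnekar hualu
Esnekar 'hualu' matches the regular reflex exactly, so the pair is cognate.

yes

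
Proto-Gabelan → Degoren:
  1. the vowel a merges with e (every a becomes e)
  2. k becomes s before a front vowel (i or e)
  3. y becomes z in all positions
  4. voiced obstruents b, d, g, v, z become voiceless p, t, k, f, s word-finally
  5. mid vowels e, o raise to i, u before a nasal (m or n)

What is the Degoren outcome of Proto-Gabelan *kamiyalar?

Degoren: start from *kamiyalar.
  rule 1 (vowel merger): kamiyalar → kemiyeler
  rule 2 (palatalisation): kemiyeler → semiyeler
  rule 3 (unconditioned shift): semiyeler → semizeler
  rule 4: no change — semizeler
  rule 5 (pre-nasal raising): semizeler → simizeler
  ⇒ Degoren simizeler

simizeler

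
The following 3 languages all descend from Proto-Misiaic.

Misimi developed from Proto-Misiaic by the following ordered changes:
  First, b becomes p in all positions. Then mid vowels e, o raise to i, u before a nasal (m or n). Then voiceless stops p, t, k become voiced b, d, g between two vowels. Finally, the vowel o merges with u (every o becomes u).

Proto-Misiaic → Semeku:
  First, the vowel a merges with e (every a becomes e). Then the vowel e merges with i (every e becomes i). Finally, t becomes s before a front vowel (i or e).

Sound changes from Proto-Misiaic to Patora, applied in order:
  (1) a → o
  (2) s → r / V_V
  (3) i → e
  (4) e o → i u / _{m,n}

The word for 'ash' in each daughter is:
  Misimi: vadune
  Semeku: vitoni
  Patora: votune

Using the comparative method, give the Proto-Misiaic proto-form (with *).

Position 6: Misimi has e, Semeku has i, Patora has e. Misimi preserves e here (none of its changes turn any other segment into e), so the proto-segment is *e.
Position 2: Misimi has a, Semeku has i, Patora has o. Misimi preserves a here (none of its changes turn any other segment into a), so the proto-segment is *a.
Position 4: Misimi has u, Semeku has o, Patora has u. Semeku preserves o here (none of its changes turn any other segment into o), so the proto-segment is *o.
Continuing position by position gives *vatone; check it forward:
Misimi: *vatone
  vatone (rule 1 does not apply)
  vatone → vatune   [pre-nasal raising]
  vatune → vadune   [intervocalic voicing]
  vadune (rule 4 does not apply)
  giving Misimi vadune.
Semeku: *vatone
  vatone → vetone   [vowel merger]
  vetone → vitoni   [vowel merger]
  vitoni (rule 3 does not apply)
  giving Semeku vitoni.
Patora: *vatone
  vatone → votone   [vowel merger]
  votone (rule 2 does not apply)
  votone (rule 3 does not apply)
  votone → votune   [pre-nasal raising]
  giving Patora votune.
No other proto-form is consistent with every reflex, so the reconstruction is *vatone.

*vatone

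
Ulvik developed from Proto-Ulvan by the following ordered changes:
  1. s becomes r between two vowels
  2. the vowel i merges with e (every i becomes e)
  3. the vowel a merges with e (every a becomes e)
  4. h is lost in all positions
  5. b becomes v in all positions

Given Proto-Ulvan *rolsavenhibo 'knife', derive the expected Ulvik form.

rolsevenevo

Ulvik: start from *rolsavenhibo.
  rule 1: no change — rolsavenhibo
  rule 2 (vowel merger): rolsavenhibo → rolsavenhebo
  rule 3 (vowel merger): rolsavenhebo → rolsevenhebo
  rule 4 (h-loss): rolsevenhebo → rolsevenebo
  rule 5 (unconditioned shift): rolsevenebo → rolsevenevo
  ⇒ Ulvik rolsevenevo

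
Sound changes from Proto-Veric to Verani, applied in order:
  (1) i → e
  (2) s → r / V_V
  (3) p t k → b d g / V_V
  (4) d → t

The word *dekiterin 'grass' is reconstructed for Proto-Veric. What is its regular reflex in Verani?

tegeteren

Verani: start from *dekiterin.
  rule 1 (vowel merger): dekiterin → deketeren
  rule 2: no change — deketeren
  rule 3 (intervocalic voicing): deketeren → degederen
  rule 4 (unconditioned shift): degederen → tegeteren
  ⇒ Verani tegeteren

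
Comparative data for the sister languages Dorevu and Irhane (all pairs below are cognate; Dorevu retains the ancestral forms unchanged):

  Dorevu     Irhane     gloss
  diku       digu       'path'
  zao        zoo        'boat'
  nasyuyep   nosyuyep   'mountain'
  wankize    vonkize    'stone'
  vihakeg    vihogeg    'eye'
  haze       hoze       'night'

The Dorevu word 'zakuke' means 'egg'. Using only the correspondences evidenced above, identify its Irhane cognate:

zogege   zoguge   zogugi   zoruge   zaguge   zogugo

nasyuyep ~ nosyuyep, vihakeg ~ vihogeg — Dorevu a corresponds to Irhane o after a consonant, before a consonant other than r, m, n, p, b, f, v.
diku ~ digu — Dorevu k corresponds to Irhane g between vowels (before a back vowel).
vihakeg ~ vihogeg — Dorevu k corresponds to Irhane g between vowels (before a front vowel).
Applying these to Dorevu 'zakuke':
  zakuke → zokuke   (a→o after a consonant, before a consonant other than r, m, n, p, b, f, v)
  zokuke → zoguke   (k→g between vowels (before a back vowel))
  zoguke → zoguge   (k→g between vowels (before a front vowel))
So the Irhane cognate is 'zoguge'.

zoguge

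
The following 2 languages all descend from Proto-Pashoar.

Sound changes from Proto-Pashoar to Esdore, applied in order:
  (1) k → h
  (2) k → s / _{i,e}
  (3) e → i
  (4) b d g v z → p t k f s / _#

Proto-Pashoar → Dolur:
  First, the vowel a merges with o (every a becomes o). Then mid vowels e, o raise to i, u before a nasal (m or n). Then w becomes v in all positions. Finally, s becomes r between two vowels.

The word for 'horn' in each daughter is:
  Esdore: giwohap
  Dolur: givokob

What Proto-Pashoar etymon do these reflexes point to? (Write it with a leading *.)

*giwokab

Position 5: Esdore has h, Dolur has k. Dolur preserves k here (none of its changes turn any other segment into k), so the proto-segment is *k.
Position 7: Esdore has p, Dolur has b. Dolur preserves b here (none of its changes turn any other segment into b), so the proto-segment is *b.
Continuing position by position gives *giwokab; check it forward:
Esdore: start from *giwokab.
  rule 1 (unconditioned shift): giwokab → giwohab
  rule 2: no change — giwohab
  rule 3: no change — giwohab
  rule 4 (final devoicing): giwohab → giwohap
  ⇒ Esdore giwohap
Dolur: *giwokab > giwokob > givokob  (by vowel merger, unconditioned shift)
Only *giwokab yields all of Esdore giwohap, Dolur givokob.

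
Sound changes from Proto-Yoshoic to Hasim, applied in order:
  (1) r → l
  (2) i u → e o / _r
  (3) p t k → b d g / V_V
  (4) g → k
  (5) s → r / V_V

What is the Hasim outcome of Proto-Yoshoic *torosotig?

tolorodik

Hasim: *torosotig
  torosotig → tolosotig   [unconditioned shift]
  tolosotig (rule 2 does not apply)
  tolosotig → tolosodig   [intervocalic voicing]
  tolosodig → tolosodik   [unconditioned shift]
  tolosodik → tolorodik   [rhotacism]
  giving Hasim tolorodik.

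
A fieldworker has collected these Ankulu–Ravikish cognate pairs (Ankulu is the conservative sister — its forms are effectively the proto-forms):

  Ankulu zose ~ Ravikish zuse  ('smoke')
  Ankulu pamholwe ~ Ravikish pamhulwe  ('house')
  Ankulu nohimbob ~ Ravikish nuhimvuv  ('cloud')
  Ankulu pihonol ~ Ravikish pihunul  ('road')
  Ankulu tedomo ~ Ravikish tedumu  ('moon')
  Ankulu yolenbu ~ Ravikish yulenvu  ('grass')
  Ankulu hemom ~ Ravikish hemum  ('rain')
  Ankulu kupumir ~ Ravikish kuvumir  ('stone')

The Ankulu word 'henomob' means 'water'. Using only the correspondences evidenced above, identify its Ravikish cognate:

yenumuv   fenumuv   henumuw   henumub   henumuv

henumuv

tedomo ~ tedumu, hemom ~ hemum — Ankulu o corresponds to Ravikish u after a consonant, before a nasal.
nohimbob ~ nuhimvuv — Ankulu o corresponds to Ravikish u after a consonant, before a labial obstruent.
nohimbob ~ nuhimvuv — Ankulu b corresponds to Ravikish v word-finally.
Applying these to Ankulu 'henomob':
  henomob → henumob   (o→u after a consonant, before a nasal)
  henumob → henumub   (o→u after a consonant, before a labial obstruent)
  henumub → henumuv   (b→v word-finally)
So the Ravikish cognate is 'henumuv'.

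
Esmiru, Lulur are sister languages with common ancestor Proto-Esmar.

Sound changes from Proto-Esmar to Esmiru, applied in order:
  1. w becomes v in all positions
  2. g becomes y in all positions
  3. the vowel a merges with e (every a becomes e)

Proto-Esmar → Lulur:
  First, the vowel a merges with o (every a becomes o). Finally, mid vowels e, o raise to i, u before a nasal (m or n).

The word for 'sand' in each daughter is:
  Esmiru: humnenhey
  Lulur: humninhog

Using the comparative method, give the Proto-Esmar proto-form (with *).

Position 9: Esmiru has y, Lulur has g. Lulur preserves g here (none of its changes turn any other segment into g), so the proto-segment is *g.
Position 8: Esmiru has e, Lulur has o. Taking the neighbouring segments as reconstructed: Esmiru e could go back to *a or *e; Lulur o could go back to *a or *o — the one source consistent with every daughter is *a.
Continuing position by position gives *humnenhag; check it forward:
Esmiru: *humnenhag > humnenhay > humnenhey  (by unconditioned shift, vowel merger)
Lulur: *humnenhag
  humnenhag → humnenhog   [vowel merger]
  humnenhog → humninhog   [pre-nasal raising]
  giving Lulur humninhog.
*humnenhag is the unique common source.

*humnenhag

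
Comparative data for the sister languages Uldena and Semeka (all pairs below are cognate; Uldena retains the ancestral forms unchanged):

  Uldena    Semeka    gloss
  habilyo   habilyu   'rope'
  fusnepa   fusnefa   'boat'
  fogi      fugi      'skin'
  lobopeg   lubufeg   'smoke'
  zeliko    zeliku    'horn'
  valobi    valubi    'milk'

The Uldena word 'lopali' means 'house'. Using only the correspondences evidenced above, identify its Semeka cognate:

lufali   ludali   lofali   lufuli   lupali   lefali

lufali

lobopeg ~ lubufeg — Uldena o corresponds to Semeka u after a consonant, before a labial obstruent.
fusnepa ~ fusnefa — Uldena p corresponds to Semeka f between vowels (before a back vowel).
Applying these to Uldena 'lopali':
  lopali → lupali   (o→u after a consonant, before a labial obstruent)
  lupali → lufali   (p→f between vowels (before a back vowel))
So the Semeka cognate is 'lufali'.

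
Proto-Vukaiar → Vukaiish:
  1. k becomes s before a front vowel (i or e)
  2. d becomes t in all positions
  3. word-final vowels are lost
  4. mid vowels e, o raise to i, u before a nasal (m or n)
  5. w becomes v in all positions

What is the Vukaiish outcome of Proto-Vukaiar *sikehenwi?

sisehinv

Vukaiish: start from *sikehenwi.
  rule 1 (palatalisation): sikehenwi → sisehenwi
  rule 2: no change — sisehenwi
  rule 3 (apocope): sisehenwi → sisehenw
  rule 4 (pre-nasal raising): sisehenw → sisehinw
  rule 5 (unconditioned shift): sisehinw → sisehinv
  ⇒ Vukaiish sisehinv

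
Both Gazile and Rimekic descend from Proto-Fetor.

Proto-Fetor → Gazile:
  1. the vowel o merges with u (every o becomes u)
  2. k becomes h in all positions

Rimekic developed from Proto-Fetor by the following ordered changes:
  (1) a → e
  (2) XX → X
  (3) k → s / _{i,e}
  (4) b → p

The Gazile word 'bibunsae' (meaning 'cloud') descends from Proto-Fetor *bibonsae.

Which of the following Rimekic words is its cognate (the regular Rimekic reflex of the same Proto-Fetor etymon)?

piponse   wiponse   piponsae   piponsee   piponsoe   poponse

Rimekic: *bibonsae > bibonsee > bibonse > piponse  (by vowel merger, degemination, unconditioned shift)
Among the options, 'piponse' alone shows every Rimekic change applied in order.

piponse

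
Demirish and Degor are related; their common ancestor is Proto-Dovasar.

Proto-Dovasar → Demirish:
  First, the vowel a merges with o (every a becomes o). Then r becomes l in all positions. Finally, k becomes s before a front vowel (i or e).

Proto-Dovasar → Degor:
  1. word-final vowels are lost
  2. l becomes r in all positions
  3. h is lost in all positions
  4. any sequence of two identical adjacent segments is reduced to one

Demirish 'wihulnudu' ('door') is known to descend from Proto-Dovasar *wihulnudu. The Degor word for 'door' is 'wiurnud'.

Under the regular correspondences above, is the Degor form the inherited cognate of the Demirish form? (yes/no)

yes

Derive the expected Degor reflex of *wihulnudu:
Degor: start from *wihulnudu.
  rule 1 (apocope): wihulnudu → wihulnud
  rule 2 (unconditioned shift): wihulnud → wihurnud
  rule 3 (h-loss): wihurnud → wiurnud
  rule 4: no change — wiurnud
  ⇒ Degor wiurnud
Degor 'wiurnud' matches the regular reflex exactly, so the pair is cognate.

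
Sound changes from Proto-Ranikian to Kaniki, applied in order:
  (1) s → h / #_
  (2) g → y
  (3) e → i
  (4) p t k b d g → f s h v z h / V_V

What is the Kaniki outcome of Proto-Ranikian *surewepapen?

Kaniki: *surewepapen > hurewepapen > huriwipapin > huriwifafin  (by debuccalisation, vowel merger, intervocalic lenition)

huriwifafin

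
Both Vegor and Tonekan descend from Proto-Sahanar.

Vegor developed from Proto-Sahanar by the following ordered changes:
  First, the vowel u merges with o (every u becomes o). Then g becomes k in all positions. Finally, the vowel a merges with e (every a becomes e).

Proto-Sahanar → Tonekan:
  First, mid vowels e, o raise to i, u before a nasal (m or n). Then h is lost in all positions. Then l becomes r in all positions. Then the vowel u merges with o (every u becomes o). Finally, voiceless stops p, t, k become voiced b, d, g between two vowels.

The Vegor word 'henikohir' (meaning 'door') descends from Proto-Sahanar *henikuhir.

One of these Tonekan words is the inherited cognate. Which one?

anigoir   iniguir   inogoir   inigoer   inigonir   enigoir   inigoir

Tonekan: *henikuhir
  henikuhir → hinikuhir   [pre-nasal raising]
  hinikuhir → inikuir   [h-loss]
  inikuir (rule 3 does not apply)
  inikuir → inikoir   [vowel merger]
  inikoir → inigoir   [intervocalic voicing]
  giving Tonekan inigoir.

inigoir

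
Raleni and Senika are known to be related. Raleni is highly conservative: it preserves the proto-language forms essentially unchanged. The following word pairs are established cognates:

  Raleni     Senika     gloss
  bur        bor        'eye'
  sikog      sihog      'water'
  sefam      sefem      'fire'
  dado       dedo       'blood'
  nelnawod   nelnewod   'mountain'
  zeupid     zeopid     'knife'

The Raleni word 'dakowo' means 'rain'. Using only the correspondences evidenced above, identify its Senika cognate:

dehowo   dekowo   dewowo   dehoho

dehowo

dado ~ dedo, nelnawod ~ nelnewod — Raleni a corresponds to Senika e after a consonant, before a consonant other than r, m, n, p, b, f, v.
sikog ~ sihog — Raleni k corresponds to Senika h between vowels (before a back vowel).
Applying these to Raleni 'dakowo':
  dakowo → dekowo   (a→e after a consonant, before a consonant other than r, m, n, p, b, f, v)
  dekowo → dehowo   (k→h between vowels (before a back vowel))
So the Senika cognate is 'dehowo'.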